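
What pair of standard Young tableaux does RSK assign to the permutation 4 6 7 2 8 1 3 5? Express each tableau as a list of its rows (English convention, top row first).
P = [[1, 3, 5, 8], [2, 6, 7], [4]], Q = [[1, 2, 3, 5], [4, 7, 8], [6]]

Insert each entry of the permutation into P by Schensted row insertion, recording in Q the position of each new cell.

Insert 4: appended to row 1. P = [[4]].
Insert 6: appended to row 1. P = [[4, 6]].
Insert 7: appended to row 1. P = [[4, 6, 7]].
Insert 2: 2 bumps 4 from row 1; 4 starts row 2. P = [[2, 6, 7], [4]].
Insert 8: appended to row 1. P = [[2, 6, 7, 8], [4]].
Insert 1: 1 bumps 2 from row 1; 2 bumps 4 from row 2; 4 starts row 3. P = [[1, 6, 7, 8], [2], [4]].
Insert 3: 3 bumps 6 from row 1; 6 appends to row 2. P = [[1, 3, 7, 8], [2, 6], [4]].
Insert 5: 5 bumps 7 from row 1; 7 appends to row 2. P = [[1, 3, 5, 8], [2, 6, 7], [4]].

So P = [[1, 3, 5, 8], [2, 6, 7], [4]], Q = [[1, 2, 3, 5], [4, 7, 8], [6]].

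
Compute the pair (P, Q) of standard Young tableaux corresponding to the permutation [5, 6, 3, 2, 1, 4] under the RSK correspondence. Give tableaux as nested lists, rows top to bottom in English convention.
P = [[1, 4], [2, 6], [3], [5]], Q = [[1, 2], [3, 6], [4], [5]]

Insert each entry of the permutation into P by Schensted row insertion, recording in Q the position of each new cell.

After inserting 5: P = [[5]].
After inserting 6: P = [[5, 6]].
After inserting 3: P = [[3, 6], [5]].
After inserting 2: P = [[2, 6], [3], [5]].
After inserting 1: P = [[1, 6], [2], [3], [5]].
After inserting 4: P = [[1, 4], [2, 6], [3], [5]].

So P = [[1, 4], [2, 6], [3], [5]], Q = [[1, 2], [3, 6], [4], [5]].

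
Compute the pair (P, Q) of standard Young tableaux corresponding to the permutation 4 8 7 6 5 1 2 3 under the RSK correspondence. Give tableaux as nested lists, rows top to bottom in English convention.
P = [[1, 2, 3], [4, 5], [6], [7], [8]], Q = [[1, 2, 8], [3, 7], [4], [5], [6]]

Insert each entry of the permutation into P by Schensted row insertion, recording in Q the position of each new cell.

Insert 4: appended to row 1. P = [[4]], Q = [[1]].
Insert 8: appended to row 1. P = [[4, 8]], Q = [[1, 2]].
Insert 7: 7 bumps 8 from row 1; 8 starts row 2. P = [[4, 7], [8]], Q = [[1, 2], [3]].
Insert 6: 6 bumps 7 from row 1; 7 bumps 8 from row 2; 8 starts row 3. P = [[4, 6], [7], [8]], Q = [[1, 2], [3], [4]].
Insert 5: 5 bumps 6 from row 1; 6 bumps 7 from row 2; 7 bumps 8 from row 3; 8 starts row 4. P = [[4, 5], [6], [7], [8]], Q = [[1, 2], [3], [4], [5]].
Insert 1: 1 bumps 4 from row 1; 4 bumps 6 from row 2; 6 bumps 7 from row 3; 7 bumps 8 from row 4; 8 starts row 5. P = [[1, 5], [4], [6], [7], [8]], Q = [[1, 2], [3], [4], [5], [6]].
Insert 2: 2 bumps 5 from row 1; 5 appends to row 2. P = [[1, 2], [4, 5], [6], [7], [8]], Q = [[1, 2], [3, 7], [4], [5], [6]].
Insert 3: appended to row 1. P = [[1, 2, 3], [4, 5], [6], [7], [8]], Q = [[1, 2, 8], [3, 7], [4], [5], [6]].

So P = [[1, 2, 3], [4, 5], [6], [7], [8]], Q = [[1, 2, 8], [3, 7], [4], [5], [6]].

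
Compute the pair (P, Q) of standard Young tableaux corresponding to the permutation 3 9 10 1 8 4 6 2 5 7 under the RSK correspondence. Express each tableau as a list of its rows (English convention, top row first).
Insert each entry of the permutation into P by Schensted row insertion, recording in Q the position of each new cell.

After inserting 3: P = [[3]].
After inserting 9: P = [[3, 9]].
After inserting 10: P = [[3, 9, 10]].
After inserting 1: P = [[1, 9, 10], [3]].
After inserting 8: P = [[1, 8, 10], [3, 9]].
After inserting 4: P = [[1, 4, 10], [3, 8], [9]].
After inserting 6: P = [[1, 4, 6], [3, 8, 10], [9]].
After inserting 2: P = [[1, 2, 6], [3, 4, 10], [8], [9]].
After inserting 5: P = [[1, 2, 5], [3, 4, 6], [8, 10], [9]].
After inserting 7: P = [[1, 2, 5, 7], [3, 4, 6], [8, 10], [9]].

So P = [[1, 2, 5, 7], [3, 4, 6], [8, 10], [9]], Q = [[1, 2, 3, 10], [4, 5, 7], [6, 9], [8]].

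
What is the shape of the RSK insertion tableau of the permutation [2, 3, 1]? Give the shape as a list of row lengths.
[2, 1]

Row-insert each entry into an empty tableau.

After inserting 2: P = [[2]].
After inserting 3: P = [[2, 3]].
After inserting 1: P = [[1, 3], [2]].

The final insertion tableau P = [[1, 3], [2]] has shape [2, 1].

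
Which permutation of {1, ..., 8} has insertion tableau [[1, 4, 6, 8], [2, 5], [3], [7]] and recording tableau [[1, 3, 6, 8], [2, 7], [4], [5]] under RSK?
Reverse the RSK construction: for i from n down to 1, find the cell of Q containing i, remove the entry at that cell from P, and reverse-bump it up through P; the value ejected from row 1 is w(i).

Step i=8: Q has 8 at row 1, column 4; remove that cell from P, ejecting 8. So w(8) = 8. P is now [[1, 4, 6], [2, 5], [3], [7]].
Step i=7: Q has 7 at row 2, column 2; remove 5 from row 2 of P and reverse-bump: 5 enters row 1 and ejects 4. So w(7) = 4. P is now [[1, 5, 6], [2], [3], [7]].
Step i=6: Q has 6 at row 1, column 3; remove that cell from P, ejecting 6. So w(6) = 6. P is now [[1, 5], [2], [3], [7]].
Step i=5: Q has 5 at row 4, column 1; remove 7 from row 4 of P and reverse-bump: 7 enters row 3 and ejects 3; 3 enters row 2 and ejects 2; 2 enters row 1 and ejects 1. So w(5) = 1. P is now [[2, 5], [3], [7]].
Step i=4: Q has 4 at row 3, column 1; remove 7 from row 3 of P and reverse-bump: 7 enters row 2 and ejects 3; 3 enters row 1 and ejects 2. So w(4) = 2. P is now [[3, 5], [7]].
Step i=3: Q has 3 at row 1, column 2; remove that cell from P, ejecting 5. So w(3) = 5. P is now [[3], [7]].
Step i=2: Q has 2 at row 2, column 1; remove 7 from row 2 of P and reverse-bump: 7 enters row 1 and ejects 3. So w(2) = 3. P is now [[7]].
Step i=1: Q has 1 at row 1, column 1; remove that cell from P, ejecting 7. So w(1) = 7. P is now [].

So w = 7 3 5 2 1 6 4 8.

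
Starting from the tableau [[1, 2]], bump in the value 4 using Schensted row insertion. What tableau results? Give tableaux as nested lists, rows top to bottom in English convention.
4 is larger than every entry of row 1, so it is appended to row 1. The new tableau is [[1, 2, 4]].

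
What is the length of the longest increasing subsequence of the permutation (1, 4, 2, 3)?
3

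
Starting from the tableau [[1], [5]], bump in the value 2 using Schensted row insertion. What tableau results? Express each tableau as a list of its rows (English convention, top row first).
2 is larger than every entry of row 1, so it is appended to row 1. The new tableau is [[1, 2], [5]].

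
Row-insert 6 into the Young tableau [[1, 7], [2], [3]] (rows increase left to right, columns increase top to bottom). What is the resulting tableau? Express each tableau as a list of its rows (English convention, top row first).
In row 1, 6 replaces 7 (the leftmost entry greater than 6); 7 is bumped to row 2. 7 is appended to row 2. The new tableau is [[1, 6], [2, 7], [3]].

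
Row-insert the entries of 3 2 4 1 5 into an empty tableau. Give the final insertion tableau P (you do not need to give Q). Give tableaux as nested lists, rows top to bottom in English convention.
P = [[1, 4, 5], [2], [3]]

Insert 3: appended to row 1. P = [[3]].
Insert 2: 2 bumps 3 from row 1; 3 starts row 2. P = [[2], [3]].
Insert 4: appended to row 1. P = [[2, 4], [3]].
Insert 1: 1 bumps 2 from row 1; 2 bumps 3 from row 2; 3 starts row 3. P = [[1, 4], [2], [3]].
Insert 5: appended to row 1. P = [[1, 4, 5], [2], [3]].

So P = [[1, 4, 5], [2], [3]].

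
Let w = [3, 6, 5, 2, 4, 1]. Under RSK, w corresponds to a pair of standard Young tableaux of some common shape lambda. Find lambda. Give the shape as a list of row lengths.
[2, 2, 1, 1]

Row-insert each entry into an empty tableau.

After inserting 3: P = [[3]].
After inserting 6: P = [[3, 6]].
After inserting 5: P = [[3, 5], [6]].
After inserting 2: P = [[2, 5], [3], [6]].
After inserting 4: P = [[2, 4], [3, 5], [6]].
After inserting 1: P = [[1, 4], [2, 5], [3], [6]].

The final insertion tableau P = [[1, 4], [2, 5], [3], [6]] has shape [2, 2, 1, 1].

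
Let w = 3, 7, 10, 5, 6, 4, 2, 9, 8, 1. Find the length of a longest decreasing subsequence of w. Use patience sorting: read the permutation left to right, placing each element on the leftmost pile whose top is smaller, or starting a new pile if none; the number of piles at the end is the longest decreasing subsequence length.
5

3: new pile. tops = [3]
7: onto pile 1 (replacing 3). tops = [7]
10: onto pile 1 (replacing 7). tops = [10]
5: new pile. tops = [10, 5]
6: onto pile 2 (replacing 5). tops = [10, 6]
4: new pile. tops = [10, 6, 4]
2: new pile. tops = [10, 6, 4, 2]
9: onto pile 2 (replacing 6). tops = [10, 9, 4, 2]
8: onto pile 3 (replacing 4). tops = [10, 9, 8, 2]
1: new pile. tops = [10, 9, 8, 2, 1]

5 piles, so the longest decreasing subsequence has length 5.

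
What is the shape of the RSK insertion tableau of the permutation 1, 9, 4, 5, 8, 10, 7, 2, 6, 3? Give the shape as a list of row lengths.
[5, 2, 1, 1, 1]

Row-insert each entry into an empty tableau.

After inserting 1: P = [[1]].
After inserting 9: P = [[1, 9]].
After inserting 4: P = [[1, 4], [9]].
After inserting 5: P = [[1, 4, 5], [9]].
After inserting 8: P = [[1, 4, 5, 8], [9]].
After inserting 10: P = [[1, 4, 5, 8, 10], [9]].
After inserting 7: P = [[1, 4, 5, 7, 10], [8], [9]].
After inserting 2: P = [[1, 2, 5, 7, 10], [4], [8], [9]].
After inserting 6: P = [[1, 2, 5, 6, 10], [4, 7], [8], [9]].
After inserting 3: P = [[1, 2, 3, 6, 10], [4, 5], [7], [8], [9]].

The final insertion tableau P = [[1, 2, 3, 6, 10], [4, 5], [7], [8], [9]] has shape [5, 2, 1, 1, 1].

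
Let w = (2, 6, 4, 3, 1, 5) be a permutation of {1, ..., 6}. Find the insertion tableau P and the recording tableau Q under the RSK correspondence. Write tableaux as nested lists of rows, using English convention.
Insert each entry of the permutation into P by Schensted row insertion, recording in Q the position of each new cell.

Insert 2: appended to row 1. P = [[2]], Q = [[1]].
Insert 6: appended to row 1. P = [[2, 6]], Q = [[1, 2]].
Insert 4: 4 bumps 6 from row 1; 6 starts row 2. P = [[2, 4], [6]], Q = [[1, 2], [3]].
Insert 3: 3 bumps 4 from row 1; 4 bumps 6 from row 2; 6 starts row 3. P = [[2, 3], [4], [6]], Q = [[1, 2], [3], [4]].
Insert 1: 1 bumps 2 from row 1; 2 bumps 4 from row 2; 4 bumps 6 from row 3; 6 starts row 4. P = [[1, 3], [2], [4], [6]], Q = [[1, 2], [3], [4], [5]].
Insert 5: appended to row 1. P = [[1, 3, 5], [2], [4], [6]], Q = [[1, 2, 6], [3], [4], [5]].

So P = [[1, 3, 5], [2], [4], [6]], Q = [[1, 2, 6], [3], [4], [5]].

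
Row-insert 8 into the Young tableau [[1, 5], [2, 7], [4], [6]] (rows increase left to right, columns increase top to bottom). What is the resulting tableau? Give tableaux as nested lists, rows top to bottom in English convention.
8 is larger than every entry of row 1, so it is appended to row 1. The new tableau is [[1, 5, 8], [2, 7], [4], [6]].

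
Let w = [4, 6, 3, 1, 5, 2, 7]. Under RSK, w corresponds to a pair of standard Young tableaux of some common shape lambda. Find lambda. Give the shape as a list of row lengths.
Row-insert each entry into an empty tableau.

After inserting 4: P = [[4]].
After inserting 6: P = [[4, 6]].
After inserting 3: P = [[3, 6], [4]].
After inserting 1: P = [[1, 6], [3], [4]].
After inserting 5: P = [[1, 5], [3, 6], [4]].
After inserting 2: P = [[1, 2], [3, 5], [4, 6]].
After inserting 7: P = [[1, 2, 7], [3, 5], [4, 6]].

The final insertion tableau P = [[1, 2, 7], [3, 5], [4, 6]] has shape [3, 2, 2].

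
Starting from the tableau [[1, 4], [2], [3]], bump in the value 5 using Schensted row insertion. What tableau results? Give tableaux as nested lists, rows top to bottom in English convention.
[[1, 4, 5], [2], [3]]

5 is larger than every entry of row 1, so it is appended to row 1. The new tableau is [[1, 4, 5], [2], [3]].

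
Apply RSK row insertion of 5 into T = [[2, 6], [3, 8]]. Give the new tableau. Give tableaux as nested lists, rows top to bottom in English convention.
[[2, 5], [3, 6], [8]]

In row 1, 5 replaces 6 (the leftmost entry greater than 5); 6 is bumped to row 2. In row 2, 6 replaces 8 (the leftmost entry greater than 6); 8 is bumped to row 3. 8 starts a new row 3. The new tableau is [[2, 5], [3, 6], [8]].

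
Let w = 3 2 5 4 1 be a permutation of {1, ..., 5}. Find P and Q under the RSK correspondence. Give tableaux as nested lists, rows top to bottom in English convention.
Insert each entry of the permutation into P by Schensted row insertion, recording in Q the position of each new cell.

After inserting 3: P = [[3]].
After inserting 2: P = [[2], [3]].
After inserting 5: P = [[2, 5], [3]].
After inserting 4: P = [[2, 4], [3, 5]].
After inserting 1: P = [[1, 4], [2, 5], [3]].

So P = [[1, 4], [2, 5], [3]], Q = [[1, 3], [2, 4], [5]].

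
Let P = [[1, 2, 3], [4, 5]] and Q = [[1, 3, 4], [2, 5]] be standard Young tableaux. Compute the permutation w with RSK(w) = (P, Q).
4 1 2 5 3

Reverse the RSK construction: for i from n down to 1, find the cell of Q containing i, remove the entry at that cell from P, and reverse-bump it up through P; the value ejected from row 1 is w(i).

Step i=5: Q has 5 at row 2, column 2; remove 5 from row 2 of P and reverse-bump: 5 enters row 1 and ejects 3. So w(5) = 3. P is now [[1, 2, 5], [4]].
Step i=4: Q has 4 at row 1, column 3; remove that cell from P, ejecting 5. So w(4) = 5. P is now [[1, 2], [4]].
Step i=3: Q has 3 at row 1, column 2; remove that cell from P, ejecting 2. So w(3) = 2. P is now [[1], [4]].
Step i=2: Q has 2 at row 2, column 1; remove 4 from row 2 of P and reverse-bump: 4 enters row 1 and ejects 1. So w(2) = 1. P is now [[4]].
Step i=1: Q has 1 at row 1, column 1; remove that cell from P, ejecting 4. So w(1) = 4. P is now [].

So w = 4 1 2 5 3.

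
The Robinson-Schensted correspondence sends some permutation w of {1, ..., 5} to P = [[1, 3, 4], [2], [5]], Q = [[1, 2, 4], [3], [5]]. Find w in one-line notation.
Reverse the RSK construction: for i from n down to 1, find the cell of Q containing i, remove the entry at that cell from P, and reverse-bump it up through P; the value ejected from row 1 is w(i).

Step i=5: Q has 5 at row 3, column 1; remove 5 from row 3 of P and reverse-bump: 5 enters row 2 and ejects 2; 2 enters row 1 and ejects 1. So w(5) = 1. P is now [[2, 3, 4], [5]].
Step i=4: Q has 4 at row 1, column 3; remove that cell from P, ejecting 4. So w(4) = 4. P is now [[2, 3], [5]].
Step i=3: Q has 3 at row 2, column 1; remove 5 from row 2 of P and reverse-bump: 5 enters row 1 and ejects 3. So w(3) = 3. P is now [[2, 5]].
Step i=2: Q has 2 at row 1, column 2; remove that cell from P, ejecting 5. So w(2) = 5. P is now [[2]].
Step i=1: Q has 1 at row 1, column 1; remove that cell from P, ejecting 2. So w(1) = 2. P is now [].

So w = 2 5 3 4 1.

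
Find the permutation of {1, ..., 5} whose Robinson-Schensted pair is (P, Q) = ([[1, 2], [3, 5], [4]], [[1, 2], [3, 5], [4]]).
Reverse RSK: for i = n, n-1, ..., 1, locate i in Q, remove the corresponding corner cell from P, and reverse-bump its entry up through P; the value ejected from row 1 is w(i).

So w = 4 5 3 1 2.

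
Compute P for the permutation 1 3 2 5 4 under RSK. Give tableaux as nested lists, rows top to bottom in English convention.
P = [[1, 2, 4], [3, 5]]

Insert 1: appended to row 1. P = [[1]].
Insert 3: appended to row 1. P = [[1, 3]].
Insert 2: 2 bumps 3 from row 1; 3 starts row 2. P = [[1, 2], [3]].
Insert 5: appended to row 1. P = [[1, 2, 5], [3]].
Insert 4: 4 bumps 5 from row 1; 5 appends to row 2. P = [[1, 2, 4], [3, 5]].

So P = [[1, 2, 4], [3, 5]].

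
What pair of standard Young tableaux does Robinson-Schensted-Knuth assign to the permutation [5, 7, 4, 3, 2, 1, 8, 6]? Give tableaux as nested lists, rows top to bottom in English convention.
P = [[1, 6, 8], [2, 7], [3], [4], [5]], Q = [[1, 2, 7], [3, 8], [4], [5], [6]]

Insert each entry of the permutation into P by Schensted row insertion, recording in Q the position of each new cell.

Insert 5: appended to row 1. P = [[5]].
Insert 7: appended to row 1. P = [[5, 7]].
Insert 4: 4 bumps 5 from row 1; 5 starts row 2. P = [[4, 7], [5]].
Insert 3: 3 bumps 4 from row 1; 4 bumps 5 from row 2; 5 starts row 3. P = [[3, 7], [4], [5]].
Insert 2: 2 bumps 3 from row 1; 3 bumps 4 from row 2; 4 bumps 5 from row 3; 5 starts row 4. P = [[2, 7], [3], [4], [5]].
Insert 1: 1 bumps 2 from row 1; 2 bumps 3 from row 2; 3 bumps 4 from row 3; 4 bumps 5 from row 4; 5 starts row 5. P = [[1, 7], [2], [3], [4], [5]].
Insert 8: appended to row 1. P = [[1, 7, 8], [2], [3], [4], [5]].
Insert 6: 6 bumps 7 from row 1; 7 appends to row 2. P = [[1, 6, 8], [2, 7], [3], [4], [5]].

So P = [[1, 6, 8], [2, 7], [3], [4], [5]], Q = [[1, 2, 7], [3, 8], [4], [5], [6]].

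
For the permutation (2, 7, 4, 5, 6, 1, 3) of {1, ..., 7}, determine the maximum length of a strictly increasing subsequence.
4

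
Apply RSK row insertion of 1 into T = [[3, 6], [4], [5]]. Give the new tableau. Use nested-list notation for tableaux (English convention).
In row 1, 1 replaces 3 (the leftmost entry greater than 1); 3 is bumped to row 2. In row 2, 3 replaces 4 (the leftmost entry greater than 3); 4 is bumped to row 3. In row 3, 4 replaces 5 (the leftmost entry greater than 4); 5 is bumped to row 4. 5 starts a new row 4. The new tableau is [[1, 6], [3], [4], [5]].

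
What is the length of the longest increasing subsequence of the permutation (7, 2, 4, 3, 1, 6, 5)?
3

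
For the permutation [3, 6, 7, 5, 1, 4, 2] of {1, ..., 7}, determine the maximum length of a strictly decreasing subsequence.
4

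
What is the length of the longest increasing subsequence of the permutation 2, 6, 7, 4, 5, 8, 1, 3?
4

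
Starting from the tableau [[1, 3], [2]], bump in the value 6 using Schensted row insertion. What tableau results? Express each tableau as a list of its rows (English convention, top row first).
6 is larger than every entry of row 1, so it is appended to row 1. The new tableau is [[1, 3, 6], [2]].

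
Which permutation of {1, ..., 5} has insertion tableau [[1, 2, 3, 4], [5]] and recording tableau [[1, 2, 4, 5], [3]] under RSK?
1 5 2 3 4

Reverse the RSK construction: for i from n down to 1, find the cell of Q containing i, remove the entry at that cell from P, and reverse-bump it up through P; the value ejected from row 1 is w(i).

Step i=5: Q has 5 at row 1, column 4; remove that cell from P, ejecting 4. So w(5) = 4. P is now [[1, 2, 3], [5]].
Step i=4: Q has 4 at row 1, column 3; remove that cell from P, ejecting 3. So w(4) = 3. P is now [[1, 2], [5]].
Step i=3: Q has 3 at row 2, column 1; remove 5 from row 2 of P and reverse-bump: 5 enters row 1 and ejects 2. So w(3) = 2. P is now [[1, 5]].
Step i=2: Q has 2 at row 1, column 2; remove that cell from P, ejecting 5. So w(2) = 5. P is now [[1]].
Step i=1: Q has 1 at row 1, column 1; remove that cell from P, ejecting 1. So w(1) = 1. P is now [].

So w = 1 5 2 3 4.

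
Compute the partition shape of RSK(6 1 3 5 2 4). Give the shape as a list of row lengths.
[3, 2, 1]

Row-insert each entry into an empty tableau.

After inserting 6: P = [[6]].
After inserting 1: P = [[1], [6]].
After inserting 3: P = [[1, 3], [6]].
After inserting 5: P = [[1, 3, 5], [6]].
After inserting 2: P = [[1, 2, 5], [3], [6]].
After inserting 4: P = [[1, 2, 4], [3, 5], [6]].

The final insertion tableau P = [[1, 2, 4], [3, 5], [6]] has shape [3, 2, 1].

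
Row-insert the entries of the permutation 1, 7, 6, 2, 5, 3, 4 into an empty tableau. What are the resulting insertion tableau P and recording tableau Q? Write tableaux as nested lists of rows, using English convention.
P = [[1, 2, 3, 4], [5], [6], [7]], Q = [[1, 2, 5, 7], [3], [4], [6]]

Insert each entry of the permutation into P by Schensted row insertion, recording in Q the position of each new cell.

After inserting 1: P = [[1]].
After inserting 7: P = [[1, 7]].
After inserting 6: P = [[1, 6], [7]].
After inserting 2: P = [[1, 2], [6], [7]].
After inserting 5: P = [[1, 2, 5], [6], [7]].
After inserting 3: P = [[1, 2, 3], [5], [6], [7]].
After inserting 4: P = [[1, 2, 3, 4], [5], [6], [7]].

So P = [[1, 2, 3, 4], [5], [6], [7]], Q = [[1, 2, 5, 7], [3], [4], [6]].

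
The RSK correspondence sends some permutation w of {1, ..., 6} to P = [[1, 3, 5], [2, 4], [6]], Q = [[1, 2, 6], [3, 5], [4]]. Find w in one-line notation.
2 6 4 1 3 5

Reverse the RSK construction: for i from n down to 1, find the cell of Q containing i, remove the entry at that cell from P, and reverse-bump it up through P; the value ejected from row 1 is w(i).

Step i=6: Q has 6 at row 1, column 3; remove that cell from P, ejecting 5. So w(6) = 5. P is now [[1, 3], [2, 4], [6]].
Step i=5: Q has 5 at row 2, column 2; remove 4 from row 2 of P and reverse-bump: 4 enters row 1 and ejects 3. So w(5) = 3. P is now [[1, 4], [2], [6]].
Step i=4: Q has 4 at row 3, column 1; remove 6 from row 3 of P and reverse-bump: 6 enters row 2 and ejects 2; 2 enters row 1 and ejects 1. So w(4) = 1. P is now [[2, 4], [6]].
Step i=3: Q has 3 at row 2, column 1; remove 6 from row 2 of P and reverse-bump: 6 enters row 1 and ejects 4. So w(3) = 4. P is now [[2, 6]].
Step i=2: Q has 2 at row 1, column 2; remove that cell from P, ejecting 6. So w(2) = 6. P is now [[2]].
Step i=1: Q has 1 at row 1, column 1; remove that cell from P, ejecting 2. So w(1) = 2. P is now [].

So w = 2 6 4 1 3 5.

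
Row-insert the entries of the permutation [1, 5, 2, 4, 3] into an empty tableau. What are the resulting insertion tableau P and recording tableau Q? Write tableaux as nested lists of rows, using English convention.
P = [[1, 2, 3], [4], [5]], Q = [[1, 2, 4], [3], [5]]

Insert each entry of the permutation into P by Schensted row insertion, recording in Q the position of each new cell.

Insert 1: appended to row 1. P = [[1]].
Insert 5: appended to row 1. P = [[1, 5]].
Insert 2: 2 bumps 5 from row 1; 5 starts row 2. P = [[1, 2], [5]].
Insert 4: appended to row 1. P = [[1, 2, 4], [5]].
Insert 3: 3 bumps 4 from row 1; 4 bumps 5 from row 2; 5 starts row 3. P = [[1, 2, 3], [4], [5]].

So P = [[1, 2, 3], [4], [5]], Q = [[1, 2, 4], [3], [5]].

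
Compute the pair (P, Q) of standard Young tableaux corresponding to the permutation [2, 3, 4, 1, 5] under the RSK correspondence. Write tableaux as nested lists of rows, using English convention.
P = [[1, 3, 4, 5], [2]], Q = [[1, 2, 3, 5], [4]]

Insert each entry of the permutation into P by Schensted row insertion, recording in Q the position of each new cell.

Insert 2: appended to row 1. P = [[2]].
Insert 3: appended to row 1. P = [[2, 3]].
Insert 4: appended to row 1. P = [[2, 3, 4]].
Insert 1: 1 bumps 2 from row 1; 2 starts row 2. P = [[1, 3, 4], [2]].
Insert 5: appended to row 1. P = [[1, 3, 4, 5], [2]].

So P = [[1, 3, 4, 5], [2]], Q = [[1, 2, 3, 5], [4]].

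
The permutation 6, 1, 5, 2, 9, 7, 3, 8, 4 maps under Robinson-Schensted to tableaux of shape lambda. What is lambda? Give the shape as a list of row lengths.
RSK row insertion gives P = [[1, 2, 3, 4], [5, 7, 8], [6, 9]], which has shape [4, 3, 2].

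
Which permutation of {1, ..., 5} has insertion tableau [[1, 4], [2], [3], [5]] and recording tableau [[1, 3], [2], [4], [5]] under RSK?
5 3 4 2 1

Reverse the RSK construction: for i from n down to 1, find the cell of Q containing i, remove the entry at that cell from P, and reverse-bump it up through P; the value ejected from row 1 is w(i).

Step i=5: Q has 5 at row 4, column 1; remove 5 from row 4 of P and reverse-bump: 5 enters row 3 and ejects 3; 3 enters row 2 and ejects 2; 2 enters row 1 and ejects 1. So w(5) = 1. P is now [[2, 4], [3], [5]].
Step i=4: Q has 4 at row 3, column 1; remove 5 from row 3 of P and reverse-bump: 5 enters row 2 and ejects 3; 3 enters row 1 and ejects 2. So w(4) = 2. P is now [[3, 4], [5]].
Step i=3: Q has 3 at row 1, column 2; remove that cell from P, ejecting 4. So w(3) = 4. P is now [[3], [5]].
Step i=2: Q has 2 at row 2, column 1; remove 5 from row 2 of P and reverse-bump: 5 enters row 1 and ejects 3. So w(2) = 3. P is now [[5]].
Step i=1: Q has 1 at row 1, column 1; remove that cell from P, ejecting 5. So w(1) = 5. P is now [].

So w = 5 3 4 2 1.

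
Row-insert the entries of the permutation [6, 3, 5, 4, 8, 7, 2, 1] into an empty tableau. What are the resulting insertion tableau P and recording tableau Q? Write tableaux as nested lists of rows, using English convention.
P = [[1, 4, 7], [2, 8], [3], [5], [6]], Q = [[1, 3, 5], [2, 6], [4], [7], [8]]

Insert each entry of the permutation into P by Schensted row insertion, recording in Q the position of each new cell.

After inserting 6: P = [[6]].
After inserting 3: P = [[3], [6]].
After inserting 5: P = [[3, 5], [6]].
After inserting 4: P = [[3, 4], [5], [6]].
After inserting 8: P = [[3, 4, 8], [5], [6]].
After inserting 7: P = [[3, 4, 7], [5, 8], [6]].
After inserting 2: P = [[2, 4, 7], [3, 8], [5], [6]].
After inserting 1: P = [[1, 4, 7], [2, 8], [3], [5], [6]].

So P = [[1, 4, 7], [2, 8], [3], [5], [6]], Q = [[1, 3, 5], [2, 6], [4], [7], [8]].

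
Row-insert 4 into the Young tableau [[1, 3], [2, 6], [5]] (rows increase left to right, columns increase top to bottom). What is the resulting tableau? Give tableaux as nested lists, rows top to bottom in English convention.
4 is larger than every entry of row 1, so it is appended to row 1. The new tableau is [[1, 3, 4], [2, 6], [5]].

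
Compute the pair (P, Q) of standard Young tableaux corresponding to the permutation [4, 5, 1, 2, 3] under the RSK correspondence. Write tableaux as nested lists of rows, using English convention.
Insert each entry of the permutation into P by Schensted row insertion, recording in Q the position of each new cell.

Insert 4: appended to row 1. P = [[4]].
Insert 5: appended to row 1. P = [[4, 5]].
Insert 1: 1 bumps 4 from row 1; 4 starts row 2. P = [[1, 5], [4]].
Insert 2: 2 bumps 5 from row 1; 5 appends to row 2. P = [[1, 2], [4, 5]].
Insert 3: appended to row 1. P = [[1, 2, 3], [4, 5]].

So P = [[1, 2, 3], [4, 5]], Q = [[1, 2, 5], [3, 4]].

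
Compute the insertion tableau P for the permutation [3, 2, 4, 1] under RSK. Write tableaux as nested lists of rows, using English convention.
P = [[1, 4], [2], [3]]

Insert 3: appended to row 1. P = [[3]].
Insert 2: 2 bumps 3 from row 1; 3 starts row 2. P = [[2], [3]].
Insert 4: appended to row 1. P = [[2, 4], [3]].
Insert 1: 1 bumps 2 from row 1; 2 bumps 3 from row 2; 3 starts row 3. P = [[1, 4], [2], [3]].

So P = [[1, 4], [2], [3]].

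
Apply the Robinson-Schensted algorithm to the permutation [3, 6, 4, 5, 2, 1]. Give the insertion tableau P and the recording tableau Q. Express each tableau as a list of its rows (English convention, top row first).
P = [[1, 4, 5], [2], [3], [6]], Q = [[1, 2, 4], [3], [5], [6]]

Insert each entry of the permutation into P by Schensted row insertion, recording in Q the position of each new cell.

Insert 3: appended to row 1. P = [[3]], Q = [[1]].
Insert 6: appended to row 1. P = [[3, 6]], Q = [[1, 2]].
Insert 4: 4 bumps 6 from row 1; 6 starts row 2. P = [[3, 4], [6]], Q = [[1, 2], [3]].
Insert 5: appended to row 1. P = [[3, 4, 5], [6]], Q = [[1, 2, 4], [3]].
Insert 2: 2 bumps 3 from row 1; 3 bumps 6 from row 2; 6 starts row 3. P = [[2, 4, 5], [3], [6]], Q = [[1, 2, 4], [3], [5]].
Insert 1: 1 bumps 2 from row 1; 2 bumps 3 from row 2; 3 bumps 6 from row 3; 6 starts row 4. P = [[1, 4, 5], [2], [3], [6]], Q = [[1, 2, 4], [3], [5], [6]].

So P = [[1, 4, 5], [2], [3], [6]], Q = [[1, 2, 4], [3], [5], [6]].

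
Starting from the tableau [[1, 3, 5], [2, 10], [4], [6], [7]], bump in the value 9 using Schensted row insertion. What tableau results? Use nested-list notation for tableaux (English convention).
[[1, 3, 5, 9], [2, 10], [4], [6], [7]]

9 is larger than every entry of row 1, so it is appended to row 1. The new tableau is [[1, 3, 5, 9], [2, 10], [4], [6], [7]].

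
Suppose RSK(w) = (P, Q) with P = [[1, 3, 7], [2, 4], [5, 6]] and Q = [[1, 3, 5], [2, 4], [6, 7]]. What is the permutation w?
Reverse the RSK construction: for i from n down to 1, find the cell of Q containing i, remove the entry at that cell from P, and reverse-bump it up through P; the value ejected from row 1 is w(i).

Step i=7: Q has 7 at row 3, column 2; remove 6 from row 3 of P and reverse-bump: 6 enters row 2 and ejects 4; 4 enters row 1 and ejects 3. So w(7) = 3. P is now [[1, 4, 7], [2, 6], [5]].
Step i=6: Q has 6 at row 3, column 1; remove 5 from row 3 of P and reverse-bump: 5 enters row 2 and ejects 2; 2 enters row 1 and ejects 1. So w(6) = 1. P is now [[2, 4, 7], [5, 6]].
Step i=5: Q has 5 at row 1, column 3; remove that cell from P, ejecting 7. So w(5) = 7. P is now [[2, 4], [5, 6]].
Step i=4: Q has 4 at row 2, column 2; remove 6 from row 2 of P and reverse-bump: 6 enters row 1 and ejects 4. So w(4) = 4. P is now [[2, 6], [5]].
Step i=3: Q has 3 at row 1, column 2; remove that cell from P, ejecting 6. So w(3) = 6. P is now [[2], [5]].
Step i=2: Q has 2 at row 2, column 1; remove 5 from row 2 of P and reverse-bump: 5 enters row 1 and ejects 2. So w(2) = 2. P is now [[5]].
Step i=1: Q has 1 at row 1, column 1; remove that cell from P, ejecting 5. So w(1) = 5. P is now [].

So w = 5 2 6 4 7 1 3.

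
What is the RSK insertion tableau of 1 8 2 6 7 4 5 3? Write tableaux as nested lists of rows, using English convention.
Insert 1: appended to row 1. P = [[1]].
Insert 8: appended to row 1. P = [[1, 8]].
Insert 2: 2 bumps 8 from row 1; 8 starts row 2. P = [[1, 2], [8]].
Insert 6: appended to row 1. P = [[1, 2, 6], [8]].
Insert 7: appended to row 1. P = [[1, 2, 6, 7], [8]].
Insert 4: 4 bumps 6 from row 1; 6 bumps 8 from row 2; 8 starts row 3. P = [[1, 2, 4, 7], [6], [8]].
Insert 5: 5 bumps 7 from row 1; 7 appends to row 2. P = [[1, 2, 4, 5], [6, 7], [8]].
Insert 3: 3 bumps 4 from row 1; 4 bumps 6 from row 2; 6 bumps 8 from row 3; 8 starts row 4. P = [[1, 2, 3, 5], [4, 7], [6], [8]].

So P = [[1, 2, 3, 5], [4, 7], [6], [8]].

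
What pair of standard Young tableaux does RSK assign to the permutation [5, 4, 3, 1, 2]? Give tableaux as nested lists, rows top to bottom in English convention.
P = [[1, 2], [3], [4], [5]], Q = [[1, 5], [2], [3], [4]]

Insert each entry of the permutation into P by Schensted row insertion, recording in Q the position of each new cell.

Insert 5: appended to row 1. P = [[5]], Q = [[1]].
Insert 4: 4 bumps 5 from row 1; 5 starts row 2. P = [[4], [5]], Q = [[1], [2]].
Insert 3: 3 bumps 4 from row 1; 4 bumps 5 from row 2; 5 starts row 3. P = [[3], [4], [5]], Q = [[1], [2], [3]].
Insert 1: 1 bumps 3 from row 1; 3 bumps 4 from row 2; 4 bumps 5 from row 3; 5 starts row 4. P = [[1], [3], [4], [5]], Q = [[1], [2], [3], [4]].
Insert 2: appended to row 1. P = [[1, 2], [3], [4], [5]], Q = [[1, 5], [2], [3], [4]].

So P = [[1, 2], [3], [4], [5]], Q = [[1, 5], [2], [3], [4]].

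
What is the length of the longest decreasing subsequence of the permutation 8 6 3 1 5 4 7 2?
5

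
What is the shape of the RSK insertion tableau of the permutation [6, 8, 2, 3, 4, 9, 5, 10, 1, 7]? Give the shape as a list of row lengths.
Row-insert each entry into an empty tableau.

After inserting 6: P = [[6]].
After inserting 8: P = [[6, 8]].
After inserting 2: P = [[2, 8], [6]].
After inserting 3: P = [[2, 3], [6, 8]].
After inserting 4: P = [[2, 3, 4], [6, 8]].
After inserting 9: P = [[2, 3, 4, 9], [6, 8]].
After inserting 5: P = [[2, 3, 4, 5], [6, 8, 9]].
After inserting 10: P = [[2, 3, 4, 5, 10], [6, 8, 9]].
After inserting 1: P = [[1, 3, 4, 5, 10], [2, 8, 9], [6]].
After inserting 7: P = [[1, 3, 4, 5, 7], [2, 8, 9, 10], [6]].

The final insertion tableau P = [[1, 3, 4, 5, 7], [2, 8, 9, 10], [6]] has shape [5, 4, 1].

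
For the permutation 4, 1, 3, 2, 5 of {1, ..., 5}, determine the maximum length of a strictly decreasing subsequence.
3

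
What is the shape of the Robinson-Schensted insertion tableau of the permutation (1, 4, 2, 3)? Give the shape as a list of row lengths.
RSK row insertion gives P = [[1, 2, 3], [4]], which has shape [3, 1].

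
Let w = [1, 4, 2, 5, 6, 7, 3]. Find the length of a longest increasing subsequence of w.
5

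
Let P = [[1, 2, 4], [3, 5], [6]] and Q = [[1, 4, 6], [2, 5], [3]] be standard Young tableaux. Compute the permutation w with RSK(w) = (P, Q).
6 3 1 5 2 4

Reverse the RSK construction: for i from n down to 1, find the cell of Q containing i, remove the entry at that cell from P, and reverse-bump it up through P; the value ejected from row 1 is w(i).

Step i=6: Q has 6 at row 1, column 3; remove that cell from P, ejecting 4. So w(6) = 4. P is now [[1, 2], [3, 5], [6]].
Step i=5: Q has 5 at row 2, column 2; remove 5 from row 2 of P and reverse-bump: 5 enters row 1 and ejects 2. So w(5) = 2. P is now [[1, 5], [3], [6]].
Step i=4: Q has 4 at row 1, column 2; remove that cell from P, ejecting 5. So w(4) = 5. P is now [[1], [3], [6]].
Step i=3: Q has 3 at row 3, column 1; remove 6 from row 3 of P and reverse-bump: 6 enters row 2 and ejects 3; 3 enters row 1 and ejects 1. So w(3) = 1. P is now [[3], [6]].
Step i=2: Q has 2 at row 2, column 1; remove 6 from row 2 of P and reverse-bump: 6 enters row 1 and ejects 3. So w(2) = 3. P is now [[6]].
Step i=1: Q has 1 at row 1, column 1; remove that cell from P, ejecting 6. So w(1) = 6. P is now [].

So w = 6 3 1 5 2 4.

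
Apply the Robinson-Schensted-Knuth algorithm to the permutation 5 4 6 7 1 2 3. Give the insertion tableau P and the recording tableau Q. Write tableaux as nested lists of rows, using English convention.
Insert each entry of the permutation into P by Schensted row insertion, recording in Q the position of each new cell.

Insert 5: appended to row 1. P = [[5]].
Insert 4: 4 bumps 5 from row 1; 5 starts row 2. P = [[4], [5]].
Insert 6: appended to row 1. P = [[4, 6], [5]].
Insert 7: appended to row 1. P = [[4, 6, 7], [5]].
Insert 1: 1 bumps 4 from row 1; 4 bumps 5 from row 2; 5 starts row 3. P = [[1, 6, 7], [4], [5]].
Insert 2: 2 bumps 6 from row 1; 6 appends to row 2. P = [[1, 2, 7], [4, 6], [5]].
Insert 3: 3 bumps 7 from row 1; 7 appends to row 2. P = [[1, 2, 3], [4, 6, 7], [5]].

So P = [[1, 2, 3], [4, 6, 7], [5]], Q = [[1, 3, 4], [2, 6, 7], [5]].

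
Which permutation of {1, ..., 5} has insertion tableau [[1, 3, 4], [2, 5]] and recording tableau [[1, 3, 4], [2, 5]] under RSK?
2 1 3 5 4

Reverse the RSK construction: for i from n down to 1, find the cell of Q containing i, remove the entry at that cell from P, and reverse-bump it up through P; the value ejected from row 1 is w(i).

Step i=5: Q has 5 at row 2, column 2; remove 5 from row 2 of P and reverse-bump: 5 enters row 1 and ejects 4. So w(5) = 4. P is now [[1, 3, 5], [2]].
Step i=4: Q has 4 at row 1, column 3; remove that cell from P, ejecting 5. So w(4) = 5. P is now [[1, 3], [2]].
Step i=3: Q has 3 at row 1, column 2; remove that cell from P, ejecting 3. So w(3) = 3. P is now [[1], [2]].
Step i=2: Q has 2 at row 2, column 1; remove 2 from row 2 of P and reverse-bump: 2 enters row 1 and ejects 1. So w(2) = 1. P is now [[2]].
Step i=1: Q has 1 at row 1, column 1; remove that cell from P, ejecting 2. So w(1) = 2. P is now [].

So w = 2 1 3 5 4.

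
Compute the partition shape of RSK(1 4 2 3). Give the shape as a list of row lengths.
[3, 1]

Row-insert each entry into an empty tableau.

After inserting 1: P = [[1]].
After inserting 4: P = [[1, 4]].
After inserting 2: P = [[1, 2], [4]].
After inserting 3: P = [[1, 2, 3], [4]].

The final insertion tableau P = [[1, 2, 3], [4]] has shape [3, 1].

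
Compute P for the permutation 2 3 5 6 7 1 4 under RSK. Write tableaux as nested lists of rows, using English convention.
P = [[1, 3, 4, 6, 7], [2, 5]]

Insert 2: appended to row 1. P = [[2]].
Insert 3: appended to row 1. P = [[2, 3]].
Insert 5: appended to row 1. P = [[2, 3, 5]].
Insert 6: appended to row 1. P = [[2, 3, 5, 6]].
Insert 7: appended to row 1. P = [[2, 3, 5, 6, 7]].
Insert 1: 1 bumps 2 from row 1; 2 starts row 2. P = [[1, 3, 5, 6, 7], [2]].
Insert 4: 4 bumps 5 from row 1; 5 appends to row 2. P = [[1, 3, 4, 6, 7], [2, 5]].

So P = [[1, 3, 4, 6, 7], [2, 5]].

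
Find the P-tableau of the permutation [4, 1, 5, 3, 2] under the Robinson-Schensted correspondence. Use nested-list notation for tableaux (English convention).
P = [[1, 2], [3, 5], [4]]

After inserting 4: P = [[4]].
After inserting 1: P = [[1], [4]].
After inserting 5: P = [[1, 5], [4]].
After inserting 3: P = [[1, 3], [4, 5]].
After inserting 2: P = [[1, 2], [3, 5], [4]].

So P = [[1, 2], [3, 5], [4]].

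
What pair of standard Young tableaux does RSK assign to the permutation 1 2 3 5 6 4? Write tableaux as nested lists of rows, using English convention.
Insert each entry of the permutation into P by Schensted row insertion, recording in Q the position of each new cell.

Insert 1: appended to row 1. P = [[1]].
Insert 2: appended to row 1. P = [[1, 2]].
Insert 3: appended to row 1. P = [[1, 2, 3]].
Insert 5: appended to row 1. P = [[1, 2, 3, 5]].
Insert 6: appended to row 1. P = [[1, 2, 3, 5, 6]].
Insert 4: 4 bumps 5 from row 1; 5 starts row 2. P = [[1, 2, 3, 4, 6], [5]].

So P = [[1, 2, 3, 4, 6], [5]], Q = [[1, 2, 3, 4, 5], [6]].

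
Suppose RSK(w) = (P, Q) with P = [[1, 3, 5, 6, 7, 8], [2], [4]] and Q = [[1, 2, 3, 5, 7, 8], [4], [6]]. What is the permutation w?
2 4 5 3 6 1 7 8

Reverse the RSK construction: for i from n down to 1, find the cell of Q containing i, remove the entry at that cell from P, and reverse-bump it up through P; the value ejected from row 1 is w(i).

Step i=8: Q has 8 at row 1, column 6; remove that cell from P, ejecting 8. So w(8) = 8. P is now [[1, 3, 5, 6, 7], [2], [4]].
Step i=7: Q has 7 at row 1, column 5; remove that cell from P, ejecting 7. So w(7) = 7. P is now [[1, 3, 5, 6], [2], [4]].
Step i=6: Q has 6 at row 3, column 1; remove 4 from row 3 of P and reverse-bump: 4 enters row 2 and ejects 2; 2 enters row 1 and ejects 1. So w(6) = 1. P is now [[2, 3, 5, 6], [4]].
Step i=5: Q has 5 at row 1, column 4; remove that cell from P, ejecting 6. So w(5) = 6. P is now [[2, 3, 5], [4]].
Step i=4: Q has 4 at row 2, column 1; remove 4 from row 2 of P and reverse-bump: 4 enters row 1 and ejects 3. So w(4) = 3. P is now [[2, 4, 5]].
Step i=3: Q has 3 at row 1, column 3; remove that cell from P, ejecting 5. So w(3) = 5. P is now [[2, 4]].
Step i=2: Q has 2 at row 1, column 2; remove that cell from P, ejecting 4. So w(2) = 4. P is now [[2]].
Step i=1: Q has 1 at row 1, column 1; remove that cell from P, ejecting 2. So w(1) = 2. P is now [].

So w = 2 4 5 3 6 1 7 8.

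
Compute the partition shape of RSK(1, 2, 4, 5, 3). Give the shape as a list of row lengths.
[4, 1]

RSK row insertion gives P = [[1, 2, 3, 5], [4]], which has shape [4, 1].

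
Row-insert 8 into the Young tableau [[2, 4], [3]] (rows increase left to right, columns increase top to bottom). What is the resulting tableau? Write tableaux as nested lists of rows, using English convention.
[[2, 4, 8], [3]]

8 is larger than every entry of row 1, so it is appended to row 1. The new tableau is [[2, 4, 8], [3]].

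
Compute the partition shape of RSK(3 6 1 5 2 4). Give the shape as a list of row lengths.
Row-insert each entry into an empty tableau.

After inserting 3: P = [[3]].
After inserting 6: P = [[3, 6]].
After inserting 1: P = [[1, 6], [3]].
After inserting 5: P = [[1, 5], [3, 6]].
After inserting 2: P = [[1, 2], [3, 5], [6]].
After inserting 4: P = [[1, 2, 4], [3, 5], [6]].

The final insertion tableau P = [[1, 2, 4], [3, 5], [6]] has shape [3, 2, 1].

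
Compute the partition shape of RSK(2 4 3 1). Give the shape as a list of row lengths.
RSK row insertion gives P = [[1, 3], [2], [4]], which has shape [2, 1, 1].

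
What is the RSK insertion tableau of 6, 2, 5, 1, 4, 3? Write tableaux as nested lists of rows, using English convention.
Insert 6: appended to row 1. P = [[6]].
Insert 2: 2 bumps 6 from row 1; 6 starts row 2. P = [[2], [6]].
Insert 5: appended to row 1. P = [[2, 5], [6]].
Insert 1: 1 bumps 2 from row 1; 2 bumps 6 from row 2; 6 starts row 3. P = [[1, 5], [2], [6]].
Insert 4: 4 bumps 5 from row 1; 5 appends to row 2. P = [[1, 4], [2, 5], [6]].
Insert 3: 3 bumps 4 from row 1; 4 bumps 5 from row 2; 5 bumps 6 from row 3; 6 starts row 4. P = [[1, 3], [2, 4], [5], [6]].

So P = [[1, 3], [2, 4], [5], [6]].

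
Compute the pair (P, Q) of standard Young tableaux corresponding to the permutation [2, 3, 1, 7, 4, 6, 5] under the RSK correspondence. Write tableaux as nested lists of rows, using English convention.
Insert each entry of the permutation into P by Schensted row insertion, recording in Q the position of each new cell.

Insert 2: appended to row 1. P = [[2]].
Insert 3: appended to row 1. P = [[2, 3]].
Insert 1: 1 bumps 2 from row 1; 2 starts row 2. P = [[1, 3], [2]].
Insert 7: appended to row 1. P = [[1, 3, 7], [2]].
Insert 4: 4 bumps 7 from row 1; 7 appends to row 2. P = [[1, 3, 4], [2, 7]].
Insert 6: appended to row 1. P = [[1, 3, 4, 6], [2, 7]].
Insert 5: 5 bumps 6 from row 1; 6 bumps 7 from row 2; 7 starts row 3. P = [[1, 3, 4, 5], [2, 6], [7]].

So P = [[1, 3, 4, 5], [2, 6], [7]], Q = [[1, 2, 4, 6], [3, 5], [7]].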